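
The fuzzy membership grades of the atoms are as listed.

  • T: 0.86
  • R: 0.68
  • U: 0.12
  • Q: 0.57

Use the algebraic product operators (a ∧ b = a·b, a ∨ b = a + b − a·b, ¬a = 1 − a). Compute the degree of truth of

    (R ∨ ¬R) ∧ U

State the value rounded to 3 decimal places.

0.094

¬R = 1 − 0.6800 = 0.3200
R ∨ ¬R = a + b − a·b on (0.6800, 0.3200) = 0.7824
(R ∨ ¬R) ∧ U = a·b on (0.7824, 0.1200) = 0.0939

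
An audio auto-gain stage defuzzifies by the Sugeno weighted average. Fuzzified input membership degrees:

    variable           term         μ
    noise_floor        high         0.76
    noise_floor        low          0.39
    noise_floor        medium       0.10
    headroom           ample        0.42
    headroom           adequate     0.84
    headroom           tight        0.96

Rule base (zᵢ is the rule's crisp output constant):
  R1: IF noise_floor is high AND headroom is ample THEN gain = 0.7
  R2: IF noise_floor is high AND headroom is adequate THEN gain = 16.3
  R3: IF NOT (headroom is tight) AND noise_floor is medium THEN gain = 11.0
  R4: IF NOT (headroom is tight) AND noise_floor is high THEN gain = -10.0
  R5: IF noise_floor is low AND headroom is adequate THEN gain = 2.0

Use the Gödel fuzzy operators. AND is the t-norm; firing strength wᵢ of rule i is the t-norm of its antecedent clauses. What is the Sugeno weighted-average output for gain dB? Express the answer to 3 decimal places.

8.183

R1 (z=0.7): high=0.76, ample=0.42; AND[min(a, b)] → w = 0.42
R2 (z=16.3): high=0.76, adequate=0.84; AND[min(a, b)] → w = 0.76
R3 (z=11.0): ¬tight=1−0.96=0.04, medium=0.10; AND[min(a, b)] → w = 0.04
R4 (z=-10.0): ¬tight=1−0.96=0.04, high=0.76; AND[min(a, b)] → w = 0.04
R5 (z=2.0): low=0.39, adequate=0.84; AND[min(a, b)] → w = 0.39
Weighted average = (0.42·0.7 + 0.76·16.3 + 0.04·11.0 + 0.04·-10.0 + 0.39·2.0) / (0.42 + 0.76 + 0.04 + 0.04 + 0.39)
  = 13.5020 / 1.6500 = 8.183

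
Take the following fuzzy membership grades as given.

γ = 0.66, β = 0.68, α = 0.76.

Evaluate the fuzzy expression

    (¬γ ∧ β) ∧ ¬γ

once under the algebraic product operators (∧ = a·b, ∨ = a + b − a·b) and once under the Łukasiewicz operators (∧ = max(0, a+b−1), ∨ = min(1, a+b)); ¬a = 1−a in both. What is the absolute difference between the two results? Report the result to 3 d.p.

Under algebraic product:
  ¬γ = 1 − 0.6600 = 0.3400
  ¬γ ∧ β = a·b on (0.3400, 0.6800) = 0.2312
  ¬γ = 1 − 0.6600 = 0.3400
  (¬γ ∧ β) ∧ ¬γ = a·b on (0.2312, 0.3400) = 0.0786
  → value = 0.0786
Under Łukasiewicz:
  ¬γ = 1 − 0.66 = 0.34
  ¬γ ∧ β = max(0, a+b−1) on (0.34, 0.68) = 0.02
  ¬γ = 1 − 0.66 = 0.34
  (¬γ ∧ β) ∧ ¬γ = max(0, a+b−1) on (0.02, 0.34) = 0.00
  → value = 0.0000
|0.0786 − 0.0000| = 0.079

0.079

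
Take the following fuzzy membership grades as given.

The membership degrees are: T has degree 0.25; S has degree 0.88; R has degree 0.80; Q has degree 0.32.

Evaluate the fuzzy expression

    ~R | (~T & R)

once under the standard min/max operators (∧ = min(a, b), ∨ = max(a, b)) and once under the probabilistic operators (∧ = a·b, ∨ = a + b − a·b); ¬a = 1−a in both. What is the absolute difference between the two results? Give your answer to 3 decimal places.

Under standard min/max:
  ~R = 1 − 0.80 = 0.20
  ~T = 1 − 0.25 = 0.75
  ~T & R = min(a, b) on (0.75, 0.80) = 0.75
  ~R | (~T & R) = max(a, b) on (0.20, 0.75) = 0.75
  → value = 0.7500
Under probabilistic:
  ~R = 1 − 0.8000 = 0.2000
  ~T = 1 − 0.2500 = 0.7500
  ~T & R = a·b on (0.7500, 0.8000) = 0.6000
  ~R | (~T & R) = a + b − a·b on (0.2000, 0.6000) = 0.6800
  → value = 0.6800
|0.7500 − 0.6800| = 0.070

0.070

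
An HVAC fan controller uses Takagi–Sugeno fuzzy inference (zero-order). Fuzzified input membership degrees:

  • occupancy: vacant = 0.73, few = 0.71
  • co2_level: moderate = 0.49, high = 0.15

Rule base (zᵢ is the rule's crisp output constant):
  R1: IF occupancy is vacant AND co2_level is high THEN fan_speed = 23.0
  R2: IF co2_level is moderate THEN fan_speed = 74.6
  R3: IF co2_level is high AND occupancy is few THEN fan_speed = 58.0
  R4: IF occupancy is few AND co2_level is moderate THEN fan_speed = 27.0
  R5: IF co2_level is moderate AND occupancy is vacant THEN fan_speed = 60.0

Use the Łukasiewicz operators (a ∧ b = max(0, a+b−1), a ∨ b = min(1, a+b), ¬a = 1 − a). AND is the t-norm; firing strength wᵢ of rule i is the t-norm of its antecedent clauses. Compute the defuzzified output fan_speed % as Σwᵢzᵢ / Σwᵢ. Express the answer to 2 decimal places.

60.61

R1 (z=23.0): vacant=0.73, high=0.15; AND[max(0, a+b−1)] → w = 0.00
R2 (z=74.6): moderate=0.49 → w = 0.49
R3 (z=58.0): high=0.15, few=0.71; AND[max(0, a+b−1)] → w = 0.00
R4 (z=27.0): few=0.71, moderate=0.49; AND[max(0, a+b−1)] → w = 0.20
R5 (z=60.0): moderate=0.49, vacant=0.73; AND[max(0, a+b−1)] → w = 0.22
Weighted average = (0.00·23.0 + 0.49·74.6 + 0.00·58.0 + 0.20·27.0 + 0.22·60.0) / (0.00 + 0.49 + 0.00 + 0.20 + 0.22)
  = 55.1540 / 0.9100 = 60.61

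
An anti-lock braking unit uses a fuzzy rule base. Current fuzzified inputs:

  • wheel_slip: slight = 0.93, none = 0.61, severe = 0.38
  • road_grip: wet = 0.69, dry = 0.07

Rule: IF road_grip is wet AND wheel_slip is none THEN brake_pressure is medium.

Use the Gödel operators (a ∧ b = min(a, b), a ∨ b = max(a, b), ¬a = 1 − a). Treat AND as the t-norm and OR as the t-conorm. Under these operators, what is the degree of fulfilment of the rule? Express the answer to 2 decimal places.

0.61

firing strength: wet=0.69, none=0.61; AND[min(a, b)] → w = 0.61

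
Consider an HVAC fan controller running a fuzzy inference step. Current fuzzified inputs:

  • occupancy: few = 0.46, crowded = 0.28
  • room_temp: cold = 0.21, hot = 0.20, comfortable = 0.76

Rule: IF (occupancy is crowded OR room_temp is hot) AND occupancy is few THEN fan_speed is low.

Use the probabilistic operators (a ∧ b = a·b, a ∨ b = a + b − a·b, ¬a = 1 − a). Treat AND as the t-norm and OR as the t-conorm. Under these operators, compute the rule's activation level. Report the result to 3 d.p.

firing strength: (crowded=0.28 OR hot=0.20) = 0.4240; AND[a·b] with few=0.46 → w = 0.1950

0.195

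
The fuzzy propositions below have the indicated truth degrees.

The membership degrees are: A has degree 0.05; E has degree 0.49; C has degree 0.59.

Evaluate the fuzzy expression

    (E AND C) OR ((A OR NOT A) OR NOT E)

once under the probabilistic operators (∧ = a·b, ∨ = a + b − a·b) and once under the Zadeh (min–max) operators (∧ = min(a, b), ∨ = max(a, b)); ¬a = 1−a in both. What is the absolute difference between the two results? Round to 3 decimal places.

Under probabilistic:
  E AND C = a·b on (0.4900, 0.5900) = 0.2891
  NOT A = 1 − 0.0500 = 0.9500
  A OR NOT A = a + b − a·b on (0.0500, 0.9500) = 0.9525
  NOT E = 1 − 0.4900 = 0.5100
  (A OR NOT A) OR NOT E = a + b − a·b on (0.9525, 0.5100) = 0.9767
  (E AND C) OR ((A OR NOT A) OR NOT E) = a + b − a·b on (0.2891, 0.9767) = 0.9835
  → value = 0.9835
Under Zadeh (min–max):
  E AND C = min(a, b) on (0.49, 0.59) = 0.49
  NOT A = 1 − 0.05 = 0.95
  A OR NOT A = max(a, b) on (0.05, 0.95) = 0.95
  NOT E = 1 − 0.49 = 0.51
  (A OR NOT A) OR NOT E = max(a, b) on (0.95, 0.51) = 0.95
  (E AND C) OR ((A OR NOT A) OR NOT E) = max(a, b) on (0.49, 0.95) = 0.95
  → value = 0.9500
|0.9835 − 0.9500| = 0.033

0.033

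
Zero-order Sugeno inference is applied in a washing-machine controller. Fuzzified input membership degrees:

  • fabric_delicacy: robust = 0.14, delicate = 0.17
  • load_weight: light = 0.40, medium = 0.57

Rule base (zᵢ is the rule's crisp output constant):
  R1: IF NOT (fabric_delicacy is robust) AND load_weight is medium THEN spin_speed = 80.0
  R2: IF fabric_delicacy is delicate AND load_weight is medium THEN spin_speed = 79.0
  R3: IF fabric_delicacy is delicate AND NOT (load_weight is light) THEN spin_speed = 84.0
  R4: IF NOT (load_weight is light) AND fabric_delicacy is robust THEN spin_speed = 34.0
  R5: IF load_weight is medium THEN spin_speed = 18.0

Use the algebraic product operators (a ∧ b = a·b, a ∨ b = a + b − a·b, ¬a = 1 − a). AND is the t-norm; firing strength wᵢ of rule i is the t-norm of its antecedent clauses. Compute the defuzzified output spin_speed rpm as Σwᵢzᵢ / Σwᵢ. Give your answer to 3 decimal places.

51.042

R1 (z=80.0): ¬robust=1−0.14=0.86, medium=0.57; AND[a·b] → w = 0.4902
R2 (z=79.0): delicate=0.17, medium=0.57; AND[a·b] → w = 0.0969
R3 (z=84.0): delicate=0.17, ¬light=1−0.40=0.60; AND[a·b] → w = 0.1020
R4 (z=34.0): ¬light=1−0.40=0.60, robust=0.14; AND[a·b] → w = 0.0840
R5 (z=18.0): medium=0.57 → w = 0.5700
Weighted average = (0.4902·80.0 + 0.0969·79.0 + 0.1020·84.0 + 0.0840·34.0 + 0.5700·18.0) / (0.4902 + 0.0969 + 0.1020 + 0.0840 + 0.5700)
  = 68.5551 / 1.3431 = 51.042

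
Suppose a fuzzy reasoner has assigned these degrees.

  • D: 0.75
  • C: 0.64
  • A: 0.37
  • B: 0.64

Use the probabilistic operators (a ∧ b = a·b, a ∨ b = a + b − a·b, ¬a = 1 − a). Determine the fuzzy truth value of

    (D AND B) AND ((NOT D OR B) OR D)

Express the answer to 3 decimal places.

0.448

D AND B = a·b on (0.7500, 0.6400) = 0.4800
NOT D = 1 − 0.7500 = 0.2500
NOT D OR B = a + b − a·b on (0.2500, 0.6400) = 0.7300
(NOT D OR B) OR D = a + b − a·b on (0.7300, 0.7500) = 0.9325
(D AND B) AND ((NOT D OR B) OR D) = a·b on (0.4800, 0.9325) = 0.4476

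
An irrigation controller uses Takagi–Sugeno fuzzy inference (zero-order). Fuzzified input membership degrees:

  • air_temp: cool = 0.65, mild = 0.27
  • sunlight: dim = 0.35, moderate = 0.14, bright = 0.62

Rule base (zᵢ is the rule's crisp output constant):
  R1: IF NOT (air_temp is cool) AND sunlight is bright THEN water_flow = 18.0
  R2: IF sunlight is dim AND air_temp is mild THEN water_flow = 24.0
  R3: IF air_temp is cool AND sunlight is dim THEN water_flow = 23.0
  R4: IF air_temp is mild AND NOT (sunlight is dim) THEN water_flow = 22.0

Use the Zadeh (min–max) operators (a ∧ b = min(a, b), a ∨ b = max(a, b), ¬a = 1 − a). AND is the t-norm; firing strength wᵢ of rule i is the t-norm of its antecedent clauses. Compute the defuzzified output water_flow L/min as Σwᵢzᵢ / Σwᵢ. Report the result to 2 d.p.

R1 (z=18.0): ¬cool=1−0.65=0.35, bright=0.62; AND[min(a, b)] → w = 0.35
R2 (z=24.0): dim=0.35, mild=0.27; AND[min(a, b)] → w = 0.27
R3 (z=23.0): cool=0.65, dim=0.35; AND[min(a, b)] → w = 0.35
R4 (z=22.0): mild=0.27, ¬dim=1−0.35=0.65; AND[min(a, b)] → w = 0.27
Weighted average = (0.35·18.0 + 0.27·24.0 + 0.35·23.0 + 0.27·22.0) / (0.35 + 0.27 + 0.35 + 0.27)
  = 26.7700 / 1.2400 = 21.59

21.59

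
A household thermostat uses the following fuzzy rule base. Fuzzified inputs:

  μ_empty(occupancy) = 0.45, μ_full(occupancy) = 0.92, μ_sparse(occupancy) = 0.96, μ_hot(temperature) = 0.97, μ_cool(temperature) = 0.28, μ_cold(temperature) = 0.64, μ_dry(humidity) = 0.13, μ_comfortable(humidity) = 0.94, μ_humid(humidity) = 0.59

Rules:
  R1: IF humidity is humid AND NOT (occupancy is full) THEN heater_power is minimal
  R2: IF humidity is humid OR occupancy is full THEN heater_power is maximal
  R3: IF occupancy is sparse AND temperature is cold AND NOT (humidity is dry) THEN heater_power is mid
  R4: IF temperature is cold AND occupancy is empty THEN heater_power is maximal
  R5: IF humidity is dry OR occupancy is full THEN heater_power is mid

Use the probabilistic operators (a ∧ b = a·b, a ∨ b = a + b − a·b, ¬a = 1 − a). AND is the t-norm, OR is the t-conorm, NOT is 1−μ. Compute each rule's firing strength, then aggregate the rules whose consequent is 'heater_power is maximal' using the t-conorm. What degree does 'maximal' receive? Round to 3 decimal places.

0.977

R1: humid=0.59, ¬full=1−0.92=0.08; AND[a·b] → w = 0.0472
R2: humid=0.59, full=0.92; OR[a + b − a·b] → w = 0.9672
R3: sparse=0.96, cold=0.64, ¬dry=1−0.13=0.87; AND[a·b] → w = 0.5345
R4: cold=0.64, empty=0.45; AND[a·b] → w = 0.2880
R5: dry=0.13, full=0.92; OR[a + b − a·b] → w = 0.9304
Rules with consequent 'maximal': {R2, R4} → strengths 0.9672, 0.2880
Aggregate via t-conorm [a + b − a·b]: 0.9766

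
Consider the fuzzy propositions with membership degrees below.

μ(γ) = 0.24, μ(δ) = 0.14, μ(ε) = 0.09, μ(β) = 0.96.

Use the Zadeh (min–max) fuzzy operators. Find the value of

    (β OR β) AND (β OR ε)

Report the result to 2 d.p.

0.96

β OR β = max(a, b) on (0.96, 0.96) = 0.96
β OR ε = max(a, b) on (0.96, 0.09) = 0.96
(β OR β) AND (β OR ε) = min(a, b) on (0.96, 0.96) = 0.96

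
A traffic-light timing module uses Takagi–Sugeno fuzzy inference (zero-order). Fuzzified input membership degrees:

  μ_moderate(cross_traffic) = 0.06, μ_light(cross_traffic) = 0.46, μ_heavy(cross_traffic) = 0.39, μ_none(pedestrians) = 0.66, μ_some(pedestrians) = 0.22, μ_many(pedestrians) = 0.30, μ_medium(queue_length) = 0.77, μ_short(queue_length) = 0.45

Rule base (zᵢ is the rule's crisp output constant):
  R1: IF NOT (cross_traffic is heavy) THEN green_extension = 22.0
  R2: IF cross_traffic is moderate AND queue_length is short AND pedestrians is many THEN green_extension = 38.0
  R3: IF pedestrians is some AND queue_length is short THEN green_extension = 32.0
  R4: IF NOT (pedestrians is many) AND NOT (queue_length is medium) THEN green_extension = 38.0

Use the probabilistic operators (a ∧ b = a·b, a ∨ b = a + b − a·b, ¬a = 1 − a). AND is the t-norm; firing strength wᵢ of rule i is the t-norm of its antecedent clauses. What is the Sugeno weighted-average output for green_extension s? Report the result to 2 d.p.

26.21

R1 (z=22.0): ¬heavy=1−0.39=0.61 → w = 0.6100
R2 (z=38.0): moderate=0.06, short=0.45, many=0.30; AND[a·b] → w = 0.0081
R3 (z=32.0): some=0.22, short=0.45; AND[a·b] → w = 0.0990
R4 (z=38.0): ¬many=1−0.30=0.70, ¬medium=1−0.77=0.23; AND[a·b] → w = 0.1610
Weighted average = (0.6100·22.0 + 0.0081·38.0 + 0.0990·32.0 + 0.1610·38.0) / (0.6100 + 0.0081 + 0.0990 + 0.1610)
  = 23.0138 / 0.8781 = 26.21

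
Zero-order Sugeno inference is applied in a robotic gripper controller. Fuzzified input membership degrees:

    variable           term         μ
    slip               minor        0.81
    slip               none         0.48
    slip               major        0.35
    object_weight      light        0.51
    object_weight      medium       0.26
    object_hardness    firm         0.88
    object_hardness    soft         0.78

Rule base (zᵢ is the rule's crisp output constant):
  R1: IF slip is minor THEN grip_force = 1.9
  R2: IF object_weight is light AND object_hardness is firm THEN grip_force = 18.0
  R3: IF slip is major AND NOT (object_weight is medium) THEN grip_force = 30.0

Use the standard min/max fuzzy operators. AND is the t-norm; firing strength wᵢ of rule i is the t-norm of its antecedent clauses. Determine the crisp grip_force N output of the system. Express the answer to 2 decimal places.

12.71

R1 (z=1.9): minor=0.81 → w = 0.81
R2 (z=18.0): light=0.51, firm=0.88; AND[min(a, b)] → w = 0.51
R3 (z=30.0): major=0.35, ¬medium=1−0.26=0.74; AND[min(a, b)] → w = 0.35
Weighted average = (0.81·1.9 + 0.51·18.0 + 0.35·30.0) / (0.81 + 0.51 + 0.35)
  = 21.2190 / 1.6700 = 12.71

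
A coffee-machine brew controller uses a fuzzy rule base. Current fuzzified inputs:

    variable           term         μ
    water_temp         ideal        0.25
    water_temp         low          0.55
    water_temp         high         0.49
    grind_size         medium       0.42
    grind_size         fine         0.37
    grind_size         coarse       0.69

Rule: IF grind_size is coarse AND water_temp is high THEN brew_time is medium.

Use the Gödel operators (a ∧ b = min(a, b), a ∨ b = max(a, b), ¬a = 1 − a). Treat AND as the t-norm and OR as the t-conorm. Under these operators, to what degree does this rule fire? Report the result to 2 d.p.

0.49

firing strength: coarse=0.69, high=0.49; AND[min(a, b)] → w = 0.49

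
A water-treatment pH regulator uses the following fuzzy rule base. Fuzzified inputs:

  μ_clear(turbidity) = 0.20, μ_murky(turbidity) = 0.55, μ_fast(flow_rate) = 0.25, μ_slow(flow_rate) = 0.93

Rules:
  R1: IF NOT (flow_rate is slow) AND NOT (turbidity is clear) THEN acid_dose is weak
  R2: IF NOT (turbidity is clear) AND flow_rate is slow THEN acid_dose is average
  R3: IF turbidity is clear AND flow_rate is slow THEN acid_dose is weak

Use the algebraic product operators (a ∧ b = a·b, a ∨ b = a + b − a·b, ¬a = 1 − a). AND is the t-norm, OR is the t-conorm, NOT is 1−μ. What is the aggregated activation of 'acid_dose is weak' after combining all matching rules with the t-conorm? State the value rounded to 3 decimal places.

R1: ¬slow=1−0.93=0.07, ¬clear=1−0.20=0.80; AND[a·b] → w = 0.0560
R2: ¬clear=1−0.20=0.80, slow=0.93; AND[a·b] → w = 0.7440
R3: clear=0.20, slow=0.93; AND[a·b] → w = 0.1860
Rules with consequent 'weak': {R1, R3} → strengths 0.0560, 0.1860
Aggregate via t-conorm [a + b − a·b]: 0.2316

0.232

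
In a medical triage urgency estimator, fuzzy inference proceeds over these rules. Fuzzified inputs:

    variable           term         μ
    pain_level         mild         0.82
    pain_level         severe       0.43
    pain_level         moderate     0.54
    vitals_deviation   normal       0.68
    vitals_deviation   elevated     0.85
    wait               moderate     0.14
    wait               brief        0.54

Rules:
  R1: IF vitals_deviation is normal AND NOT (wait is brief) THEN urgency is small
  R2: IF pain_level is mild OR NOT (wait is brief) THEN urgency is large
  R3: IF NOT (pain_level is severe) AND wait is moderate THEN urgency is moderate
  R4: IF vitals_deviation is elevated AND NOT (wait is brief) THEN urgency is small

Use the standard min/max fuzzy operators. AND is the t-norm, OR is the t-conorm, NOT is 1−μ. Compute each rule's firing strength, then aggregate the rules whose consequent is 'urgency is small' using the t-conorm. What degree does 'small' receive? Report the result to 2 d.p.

R1: normal=0.68, ¬brief=1−0.54=0.46; AND[min(a, b)] → w = 0.46
R2: mild=0.82, ¬brief=1−0.54=0.46; OR[max(a, b)] → w = 0.82
R3: ¬severe=1−0.43=0.57, moderate=0.14; AND[min(a, b)] → w = 0.14
R4: elevated=0.85, ¬brief=1−0.54=0.46; AND[min(a, b)] → w = 0.46
Rules with consequent 'small': {R1, R4} → strengths 0.46, 0.46
Aggregate via t-conorm [max(a, b)]: 0.46

0.46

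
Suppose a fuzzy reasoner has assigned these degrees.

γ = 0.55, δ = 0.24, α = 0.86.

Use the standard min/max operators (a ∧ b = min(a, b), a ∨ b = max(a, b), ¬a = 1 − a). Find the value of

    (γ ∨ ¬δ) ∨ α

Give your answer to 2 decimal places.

¬δ = 1 − 0.24 = 0.76
γ ∨ ¬δ = max(a, b) on (0.55, 0.76) = 0.76
(γ ∨ ¬δ) ∨ α = max(a, b) on (0.76, 0.86) = 0.86

0.86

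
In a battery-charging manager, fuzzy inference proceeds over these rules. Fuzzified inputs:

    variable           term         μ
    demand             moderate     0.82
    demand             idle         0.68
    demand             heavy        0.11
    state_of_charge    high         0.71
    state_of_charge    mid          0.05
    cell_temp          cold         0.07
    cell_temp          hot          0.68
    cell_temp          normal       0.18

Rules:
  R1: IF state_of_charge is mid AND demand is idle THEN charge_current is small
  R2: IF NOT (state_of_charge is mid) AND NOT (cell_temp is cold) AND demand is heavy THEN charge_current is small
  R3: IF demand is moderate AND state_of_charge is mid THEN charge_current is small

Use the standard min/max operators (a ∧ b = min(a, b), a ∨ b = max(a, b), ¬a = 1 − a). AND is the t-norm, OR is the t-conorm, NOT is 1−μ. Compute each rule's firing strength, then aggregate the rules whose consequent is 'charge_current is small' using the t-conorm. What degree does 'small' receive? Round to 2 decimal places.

R1: mid=0.05, idle=0.68; AND[min(a, b)] → w = 0.05
R2: ¬mid=1−0.05=0.95, ¬cold=1−0.07=0.93, heavy=0.11; AND[min(a, b)] → w = 0.11
R3: moderate=0.82, mid=0.05; AND[min(a, b)] → w = 0.05
Rules with consequent 'small': {R1, R2, R3} → strengths 0.05, 0.11, 0.05
Aggregate via t-conorm [max(a, b)]: 0.11

0.11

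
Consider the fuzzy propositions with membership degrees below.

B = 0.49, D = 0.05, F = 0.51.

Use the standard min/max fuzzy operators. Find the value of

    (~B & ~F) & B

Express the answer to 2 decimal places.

~B = 1 − 0.49 = 0.51
~F = 1 − 0.51 = 0.49
~B & ~F = min(a, b) on (0.51, 0.49) = 0.49
(~B & ~F) & B = min(a, b) on (0.49, 0.49) = 0.49

0.49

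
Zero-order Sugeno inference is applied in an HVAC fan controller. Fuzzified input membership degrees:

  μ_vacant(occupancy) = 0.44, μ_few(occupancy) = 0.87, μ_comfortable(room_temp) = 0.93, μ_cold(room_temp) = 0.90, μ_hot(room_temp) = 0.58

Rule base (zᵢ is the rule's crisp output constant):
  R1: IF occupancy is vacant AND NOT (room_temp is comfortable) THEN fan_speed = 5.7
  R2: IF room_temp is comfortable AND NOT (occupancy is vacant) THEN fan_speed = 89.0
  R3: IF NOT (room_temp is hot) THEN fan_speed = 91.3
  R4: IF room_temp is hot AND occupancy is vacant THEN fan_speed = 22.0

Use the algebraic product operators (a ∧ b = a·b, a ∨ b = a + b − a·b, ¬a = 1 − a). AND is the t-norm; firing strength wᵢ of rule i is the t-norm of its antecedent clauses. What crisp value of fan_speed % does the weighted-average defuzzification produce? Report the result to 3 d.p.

73.759

R1 (z=5.7): vacant=0.44, ¬comfortable=1−0.93=0.07; AND[a·b] → w = 0.0308
R2 (z=89.0): comfortable=0.93, ¬vacant=1−0.44=0.56; AND[a·b] → w = 0.5208
R3 (z=91.3): ¬hot=1−0.58=0.42 → w = 0.4200
R4 (z=22.0): hot=0.58, vacant=0.44; AND[a·b] → w = 0.2552
Weighted average = (0.0308·5.7 + 0.5208·89.0 + 0.4200·91.3 + 0.2552·22.0) / (0.0308 + 0.5208 + 0.4200 + 0.2552)
  = 90.4872 / 1.2268 = 73.759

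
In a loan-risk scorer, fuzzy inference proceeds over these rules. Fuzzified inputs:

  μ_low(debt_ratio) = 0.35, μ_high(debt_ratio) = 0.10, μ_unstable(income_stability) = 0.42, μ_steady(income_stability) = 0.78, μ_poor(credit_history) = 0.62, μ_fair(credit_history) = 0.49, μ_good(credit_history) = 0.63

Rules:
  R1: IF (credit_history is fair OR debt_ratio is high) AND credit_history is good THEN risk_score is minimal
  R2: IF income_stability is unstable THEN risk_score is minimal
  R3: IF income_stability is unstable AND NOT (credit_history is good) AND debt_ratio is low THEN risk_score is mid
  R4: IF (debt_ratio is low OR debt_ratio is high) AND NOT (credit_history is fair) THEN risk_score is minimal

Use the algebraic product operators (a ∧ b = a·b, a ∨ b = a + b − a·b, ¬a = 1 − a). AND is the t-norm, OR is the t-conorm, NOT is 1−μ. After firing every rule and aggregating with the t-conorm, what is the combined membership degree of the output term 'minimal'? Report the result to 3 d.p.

0.699

R1: (fair=0.49 OR high=0.10) = 0.5410; AND[a·b] with good=0.63 → w = 0.3408
R2: unstable=0.42 → w = 0.4200
R3: unstable=0.42, ¬good=1−0.63=0.37, low=0.35; AND[a·b] → w = 0.0544
R4: (low=0.35 OR high=0.10) = 0.4150; AND[a·b] with ¬fair=1−0.49=0.51 → w = 0.2117
Rules with consequent 'minimal': {R1, R2, R4} → strengths 0.3408, 0.4200, 0.2117
Aggregate via t-conorm [a + b − a·b]: 0.6986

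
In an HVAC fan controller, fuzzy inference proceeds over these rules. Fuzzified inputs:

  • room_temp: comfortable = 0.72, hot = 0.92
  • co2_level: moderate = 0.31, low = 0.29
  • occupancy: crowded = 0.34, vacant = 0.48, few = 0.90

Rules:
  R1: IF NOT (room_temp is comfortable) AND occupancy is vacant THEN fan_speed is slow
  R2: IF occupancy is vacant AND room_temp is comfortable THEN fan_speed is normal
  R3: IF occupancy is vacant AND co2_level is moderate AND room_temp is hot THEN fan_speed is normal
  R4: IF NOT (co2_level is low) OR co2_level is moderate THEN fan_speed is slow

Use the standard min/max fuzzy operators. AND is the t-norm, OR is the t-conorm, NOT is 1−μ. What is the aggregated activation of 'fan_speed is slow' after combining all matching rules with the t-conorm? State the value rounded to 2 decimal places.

0.71

R1: ¬comfortable=1−0.72=0.28, vacant=0.48; AND[min(a, b)] → w = 0.28
R2: vacant=0.48, comfortable=0.72; AND[min(a, b)] → w = 0.48
R3: vacant=0.48, moderate=0.31, hot=0.92; AND[min(a, b)] → w = 0.31
R4: ¬low=1−0.29=0.71, moderate=0.31; OR[max(a, b)] → w = 0.71
Rules with consequent 'slow': {R1, R4} → strengths 0.28, 0.71
Aggregate via t-conorm [max(a, b)]: 0.71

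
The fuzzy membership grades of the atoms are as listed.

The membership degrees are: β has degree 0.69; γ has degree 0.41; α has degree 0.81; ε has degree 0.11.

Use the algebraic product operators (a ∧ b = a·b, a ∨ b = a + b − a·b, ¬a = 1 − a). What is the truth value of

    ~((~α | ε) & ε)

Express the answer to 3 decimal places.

0.969

~α = 1 − 0.8100 = 0.1900
~α | ε = a + b − a·b on (0.1900, 0.1100) = 0.2791
(~α | ε) & ε = a·b on (0.2791, 0.1100) = 0.0307
~((~α | ε) & ε) = 1 − 0.0307 = 0.9693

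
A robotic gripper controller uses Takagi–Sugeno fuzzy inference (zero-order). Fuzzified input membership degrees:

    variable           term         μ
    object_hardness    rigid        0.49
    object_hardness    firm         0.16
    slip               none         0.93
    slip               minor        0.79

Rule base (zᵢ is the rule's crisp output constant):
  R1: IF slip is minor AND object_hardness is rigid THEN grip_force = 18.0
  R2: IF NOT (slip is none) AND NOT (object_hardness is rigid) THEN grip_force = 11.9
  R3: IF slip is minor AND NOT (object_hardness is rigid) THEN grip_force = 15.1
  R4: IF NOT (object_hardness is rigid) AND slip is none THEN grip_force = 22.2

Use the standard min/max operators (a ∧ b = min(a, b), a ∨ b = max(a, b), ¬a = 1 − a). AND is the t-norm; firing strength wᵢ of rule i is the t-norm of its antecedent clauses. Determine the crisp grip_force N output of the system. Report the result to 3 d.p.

R1 (z=18.0): minor=0.79, rigid=0.49; AND[min(a, b)] → w = 0.49
R2 (z=11.9): ¬none=1−0.93=0.07, ¬rigid=1−0.49=0.51; AND[min(a, b)] → w = 0.07
R3 (z=15.1): minor=0.79, ¬rigid=1−0.49=0.51; AND[min(a, b)] → w = 0.51
R4 (z=22.2): ¬rigid=1−0.49=0.51, none=0.93; AND[min(a, b)] → w = 0.51
Weighted average = (0.49·18.0 + 0.07·11.9 + 0.51·15.1 + 0.51·22.2) / (0.49 + 0.07 + 0.51 + 0.51)
  = 28.6760 / 1.5800 = 18.149

18.149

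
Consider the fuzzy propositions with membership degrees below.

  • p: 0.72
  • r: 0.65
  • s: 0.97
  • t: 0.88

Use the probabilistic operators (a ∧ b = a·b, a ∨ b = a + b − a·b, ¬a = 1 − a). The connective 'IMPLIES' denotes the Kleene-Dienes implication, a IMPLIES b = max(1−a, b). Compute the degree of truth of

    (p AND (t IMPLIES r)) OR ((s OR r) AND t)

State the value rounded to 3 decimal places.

t IMPLIES r  [Kleene-Dienes: max(1−a, b)] with a=0.8800, b=0.6500 → 0.6500
p AND (t IMPLIES r) = a·b on (0.7200, 0.6500) = 0.4680
s OR r = a + b − a·b on (0.9700, 0.6500) = 0.9895
(s OR r) AND t = a·b on (0.9895, 0.8800) = 0.8708
(p AND (t IMPLIES r)) OR ((s OR r) AND t) = a + b − a·b on (0.4680, 0.8708) = 0.9312

0.931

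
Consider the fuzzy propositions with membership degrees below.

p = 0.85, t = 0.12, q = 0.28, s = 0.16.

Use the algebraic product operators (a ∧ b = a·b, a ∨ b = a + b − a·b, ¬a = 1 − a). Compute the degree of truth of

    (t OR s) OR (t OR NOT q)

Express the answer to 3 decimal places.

0.818

t OR s = a + b − a·b on (0.1200, 0.1600) = 0.2608
NOT q = 1 − 0.2800 = 0.7200
t OR NOT q = a + b − a·b on (0.1200, 0.7200) = 0.7536
(t OR s) OR (t OR NOT q) = a + b − a·b on (0.2608, 0.7536) = 0.8179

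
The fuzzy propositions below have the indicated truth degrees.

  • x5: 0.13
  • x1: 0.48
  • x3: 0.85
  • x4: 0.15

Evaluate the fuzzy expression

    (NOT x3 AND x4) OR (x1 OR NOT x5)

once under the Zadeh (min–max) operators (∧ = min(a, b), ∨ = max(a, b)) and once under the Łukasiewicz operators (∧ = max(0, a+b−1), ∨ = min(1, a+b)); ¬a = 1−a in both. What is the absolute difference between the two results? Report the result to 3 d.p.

0.130

Under Zadeh (min–max):
  NOT x3 = 1 − 0.85 = 0.15
  NOT x3 AND x4 = min(a, b) on (0.15, 0.15) = 0.15
  NOT x5 = 1 − 0.13 = 0.87
  x1 OR NOT x5 = max(a, b) on (0.48, 0.87) = 0.87
  (NOT x3 AND x4) OR (x1 OR NOT x5) = max(a, b) on (0.15, 0.87) = 0.87
  → value = 0.8700
Under Łukasiewicz:
  NOT x3 = 1 − 0.85 = 0.15
  NOT x3 AND x4 = max(0, a+b−1) on (0.15, 0.15) = 0.00
  NOT x5 = 1 − 0.13 = 0.87
  x1 OR NOT x5 = min(1, a+b) on (0.48, 0.87) = 1.00
  (NOT x3 AND x4) OR (x1 OR NOT x5) = min(1, a+b) on (0.00, 1.00) = 1.00
  → value = 1.0000
|0.8700 − 1.0000| = 0.130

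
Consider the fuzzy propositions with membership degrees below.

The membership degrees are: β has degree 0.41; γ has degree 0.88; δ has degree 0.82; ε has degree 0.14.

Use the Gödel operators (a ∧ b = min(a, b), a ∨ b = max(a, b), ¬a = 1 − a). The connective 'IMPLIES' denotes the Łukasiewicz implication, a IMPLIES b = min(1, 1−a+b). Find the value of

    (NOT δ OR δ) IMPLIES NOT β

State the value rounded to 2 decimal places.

0.77

NOT δ = 1 − 0.82 = 0.18
NOT δ OR δ = max(a, b) on (0.18, 0.82) = 0.82
NOT β = 1 − 0.41 = 0.59
(NOT δ OR δ) IMPLIES NOT β  [Łukasiewicz: min(1, 1−a+b)] with a=0.82, b=0.59 → 0.77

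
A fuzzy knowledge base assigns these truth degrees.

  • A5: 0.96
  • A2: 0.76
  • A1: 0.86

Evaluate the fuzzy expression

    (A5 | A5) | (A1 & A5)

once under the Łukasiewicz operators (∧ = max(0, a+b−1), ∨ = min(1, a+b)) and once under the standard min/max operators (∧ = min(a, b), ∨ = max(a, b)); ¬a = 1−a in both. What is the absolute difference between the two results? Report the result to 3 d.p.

0.040

Under Łukasiewicz:
  A5 | A5 = min(1, a+b) on (0.96, 0.96) = 1.00
  A1 & A5 = max(0, a+b−1) on (0.86, 0.96) = 0.82
  (A5 | A5) | (A1 & A5) = min(1, a+b) on (1.00, 0.82) = 1.00
  → value = 1.0000
Under standard min/max:
  A5 | A5 = max(a, b) on (0.96, 0.96) = 0.96
  A1 & A5 = min(a, b) on (0.86, 0.96) = 0.86
  (A5 | A5) | (A1 & A5) = max(a, b) on (0.96, 0.86) = 0.96
  → value = 0.9600
|1.0000 − 0.9600| = 0.040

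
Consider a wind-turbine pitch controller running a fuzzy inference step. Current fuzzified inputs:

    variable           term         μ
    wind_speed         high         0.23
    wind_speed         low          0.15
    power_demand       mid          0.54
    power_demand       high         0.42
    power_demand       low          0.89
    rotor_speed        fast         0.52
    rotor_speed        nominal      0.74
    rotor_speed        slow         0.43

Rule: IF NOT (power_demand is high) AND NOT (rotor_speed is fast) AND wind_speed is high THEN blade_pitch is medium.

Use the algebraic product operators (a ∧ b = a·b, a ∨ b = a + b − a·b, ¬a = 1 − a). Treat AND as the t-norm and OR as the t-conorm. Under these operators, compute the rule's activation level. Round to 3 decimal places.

0.064

firing strength: ¬high=1−0.42=0.58, ¬fast=1−0.52=0.48, high=0.23; AND[a·b] → w = 0.0640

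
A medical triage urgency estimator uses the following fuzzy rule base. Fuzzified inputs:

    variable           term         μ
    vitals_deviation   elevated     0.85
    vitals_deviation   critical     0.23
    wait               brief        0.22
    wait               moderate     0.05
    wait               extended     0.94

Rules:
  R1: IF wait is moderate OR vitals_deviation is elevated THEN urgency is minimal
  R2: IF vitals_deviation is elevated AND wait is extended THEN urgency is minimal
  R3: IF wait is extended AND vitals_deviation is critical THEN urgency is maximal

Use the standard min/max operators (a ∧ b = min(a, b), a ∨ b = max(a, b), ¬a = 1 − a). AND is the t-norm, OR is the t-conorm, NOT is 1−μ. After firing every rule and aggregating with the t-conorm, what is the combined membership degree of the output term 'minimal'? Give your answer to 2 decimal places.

0.85

R1: moderate=0.05, elevated=0.85; OR[max(a, b)] → w = 0.85
R2: elevated=0.85, extended=0.94; AND[min(a, b)] → w = 0.85
R3: extended=0.94, critical=0.23; AND[min(a, b)] → w = 0.23
Rules with consequent 'minimal': {R1, R2} → strengths 0.85, 0.85
Aggregate via t-conorm [max(a, b)]: 0.85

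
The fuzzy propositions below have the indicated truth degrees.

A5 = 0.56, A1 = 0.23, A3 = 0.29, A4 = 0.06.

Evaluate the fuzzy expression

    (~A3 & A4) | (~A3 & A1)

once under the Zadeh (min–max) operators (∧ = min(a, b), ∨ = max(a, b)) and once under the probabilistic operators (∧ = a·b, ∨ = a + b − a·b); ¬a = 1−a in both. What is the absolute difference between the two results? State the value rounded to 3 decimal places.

0.031

Under Zadeh (min–max):
  ~A3 = 1 − 0.29 = 0.71
  ~A3 & A4 = min(a, b) on (0.71, 0.06) = 0.06
  ~A3 = 1 − 0.29 = 0.71
  ~A3 & A1 = min(a, b) on (0.71, 0.23) = 0.23
  (~A3 & A4) | (~A3 & A1) = max(a, b) on (0.06, 0.23) = 0.23
  → value = 0.2300
Under probabilistic:
  ~A3 = 1 − 0.2900 = 0.7100
  ~A3 & A4 = a·b on (0.7100, 0.0600) = 0.0426
  ~A3 = 1 − 0.2900 = 0.7100
  ~A3 & A1 = a·b on (0.7100, 0.2300) = 0.1633
  (~A3 & A4) | (~A3 & A1) = a + b − a·b on (0.0426, 0.1633) = 0.1989
  → value = 0.1989
|0.2300 − 0.1989| = 0.031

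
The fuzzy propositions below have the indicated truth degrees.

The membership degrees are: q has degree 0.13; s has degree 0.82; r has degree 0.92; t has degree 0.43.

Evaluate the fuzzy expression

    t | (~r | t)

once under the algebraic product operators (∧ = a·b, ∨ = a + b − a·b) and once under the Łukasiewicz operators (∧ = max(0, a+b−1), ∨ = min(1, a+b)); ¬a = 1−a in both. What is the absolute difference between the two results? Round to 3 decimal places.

Under algebraic product:
  ~r = 1 − 0.9200 = 0.0800
  ~r | t = a + b − a·b on (0.0800, 0.4300) = 0.4756
  t | (~r | t) = a + b − a·b on (0.4300, 0.4756) = 0.7011
  → value = 0.7011
Under Łukasiewicz:
  ~r = 1 − 0.92 = 0.08
  ~r | t = min(1, a+b) on (0.08, 0.43) = 0.51
  t | (~r | t) = min(1, a+b) on (0.43, 0.51) = 0.94
  → value = 0.9400
|0.7011 − 0.9400| = 0.239

0.239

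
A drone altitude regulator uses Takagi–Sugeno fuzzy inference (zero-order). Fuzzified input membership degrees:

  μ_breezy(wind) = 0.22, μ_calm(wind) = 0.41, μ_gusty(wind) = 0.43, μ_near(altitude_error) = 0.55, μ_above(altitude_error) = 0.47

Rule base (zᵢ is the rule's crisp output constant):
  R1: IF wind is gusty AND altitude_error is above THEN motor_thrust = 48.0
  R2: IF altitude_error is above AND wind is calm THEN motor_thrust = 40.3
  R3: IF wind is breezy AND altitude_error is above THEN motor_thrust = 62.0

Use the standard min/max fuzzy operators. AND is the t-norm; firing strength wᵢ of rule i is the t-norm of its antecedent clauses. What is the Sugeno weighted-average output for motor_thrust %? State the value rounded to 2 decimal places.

47.93

R1 (z=48.0): gusty=0.43, above=0.47; AND[min(a, b)] → w = 0.43
R2 (z=40.3): above=0.47, calm=0.41; AND[min(a, b)] → w = 0.41
R3 (z=62.0): breezy=0.22, above=0.47; AND[min(a, b)] → w = 0.22
Weighted average = (0.43·48.0 + 0.41·40.3 + 0.22·62.0) / (0.43 + 0.41 + 0.22)
  = 50.8030 / 1.0600 = 47.93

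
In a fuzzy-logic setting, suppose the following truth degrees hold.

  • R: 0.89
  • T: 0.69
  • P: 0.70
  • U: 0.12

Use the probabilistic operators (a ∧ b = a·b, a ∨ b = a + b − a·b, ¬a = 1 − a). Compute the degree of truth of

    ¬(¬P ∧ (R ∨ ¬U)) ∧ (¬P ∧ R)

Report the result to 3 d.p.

0.188

¬P = 1 − 0.7000 = 0.3000
¬U = 1 − 0.1200 = 0.8800
R ∨ ¬U = a + b − a·b on (0.8900, 0.8800) = 0.9868
¬P ∧ (R ∨ ¬U) = a·b on (0.3000, 0.9868) = 0.2960
¬(¬P ∧ (R ∨ ¬U)) = 1 − 0.2960 = 0.7040
¬P = 1 − 0.7000 = 0.3000
¬P ∧ R = a·b on (0.3000, 0.8900) = 0.2670
¬(¬P ∧ (R ∨ ¬U)) ∧ (¬P ∧ R) = a·b on (0.7040, 0.2670) = 0.1880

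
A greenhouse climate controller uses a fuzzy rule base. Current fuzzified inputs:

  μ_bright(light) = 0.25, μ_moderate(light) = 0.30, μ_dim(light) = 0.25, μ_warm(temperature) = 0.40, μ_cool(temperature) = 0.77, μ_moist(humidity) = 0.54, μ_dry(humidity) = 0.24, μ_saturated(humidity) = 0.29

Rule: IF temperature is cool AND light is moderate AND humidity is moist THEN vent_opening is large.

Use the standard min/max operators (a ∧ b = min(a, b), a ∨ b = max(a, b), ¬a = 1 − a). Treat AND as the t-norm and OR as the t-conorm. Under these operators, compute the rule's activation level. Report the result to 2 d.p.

0.30

firing strength: cool=0.77, moderate=0.30, moist=0.54; AND[min(a, b)] → w = 0.30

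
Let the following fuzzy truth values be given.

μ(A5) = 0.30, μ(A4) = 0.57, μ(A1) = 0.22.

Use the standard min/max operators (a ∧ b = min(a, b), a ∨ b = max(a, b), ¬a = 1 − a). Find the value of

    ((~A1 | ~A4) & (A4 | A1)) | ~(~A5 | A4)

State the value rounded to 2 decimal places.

~A1 = 1 − 0.22 = 0.78
~A4 = 1 − 0.57 = 0.43
~A1 | ~A4 = max(a, b) on (0.78, 0.43) = 0.78
A4 | A1 = max(a, b) on (0.57, 0.22) = 0.57
(~A1 | ~A4) & (A4 | A1) = min(a, b) on (0.78, 0.57) = 0.57
~A5 = 1 − 0.30 = 0.70
~A5 | A4 = max(a, b) on (0.70, 0.57) = 0.70
~(~A5 | A4) = 1 − 0.70 = 0.30
((~A1 | ~A4) & (A4 | A1)) | ~(~A5 | A4) = max(a, b) on (0.57, 0.30) = 0.57

0.57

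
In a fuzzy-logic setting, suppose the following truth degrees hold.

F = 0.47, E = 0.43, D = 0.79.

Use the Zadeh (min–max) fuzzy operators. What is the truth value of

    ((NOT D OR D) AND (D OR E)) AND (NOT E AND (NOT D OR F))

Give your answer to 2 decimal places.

NOT D = 1 − 0.79 = 0.21
NOT D OR D = max(a, b) on (0.21, 0.79) = 0.79
D OR E = max(a, b) on (0.79, 0.43) = 0.79
(NOT D OR D) AND (D OR E) = min(a, b) on (0.79, 0.79) = 0.79
NOT E = 1 − 0.43 = 0.57
NOT D = 1 − 0.79 = 0.21
NOT D OR F = max(a, b) on (0.21, 0.47) = 0.47
NOT E AND (NOT D OR F) = min(a, b) on (0.57, 0.47) = 0.47
((NOT D OR D) AND (D OR E)) AND (NOT E AND (NOT D OR F)) = min(a, b) on (0.79, 0.47) = 0.47

0.47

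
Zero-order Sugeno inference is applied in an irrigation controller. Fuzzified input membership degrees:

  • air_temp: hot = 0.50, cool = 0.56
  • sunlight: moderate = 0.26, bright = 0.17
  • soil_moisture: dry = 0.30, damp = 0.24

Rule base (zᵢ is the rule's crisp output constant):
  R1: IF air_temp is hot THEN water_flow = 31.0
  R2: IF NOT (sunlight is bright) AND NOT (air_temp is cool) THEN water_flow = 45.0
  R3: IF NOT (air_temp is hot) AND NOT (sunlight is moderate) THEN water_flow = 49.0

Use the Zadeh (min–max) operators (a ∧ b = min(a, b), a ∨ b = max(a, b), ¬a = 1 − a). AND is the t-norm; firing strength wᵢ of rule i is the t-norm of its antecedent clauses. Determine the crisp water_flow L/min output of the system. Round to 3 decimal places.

41.528

R1 (z=31.0): hot=0.50 → w = 0.50
R2 (z=45.0): ¬bright=1−0.17=0.83, ¬cool=1−0.56=0.44; AND[min(a, b)] → w = 0.44
R3 (z=49.0): ¬hot=1−0.50=0.50, ¬moderate=1−0.26=0.74; AND[min(a, b)] → w = 0.50
Weighted average = (0.50·31.0 + 0.44·45.0 + 0.50·49.0) / (0.50 + 0.44 + 0.50)
  = 59.8000 / 1.4400 = 41.528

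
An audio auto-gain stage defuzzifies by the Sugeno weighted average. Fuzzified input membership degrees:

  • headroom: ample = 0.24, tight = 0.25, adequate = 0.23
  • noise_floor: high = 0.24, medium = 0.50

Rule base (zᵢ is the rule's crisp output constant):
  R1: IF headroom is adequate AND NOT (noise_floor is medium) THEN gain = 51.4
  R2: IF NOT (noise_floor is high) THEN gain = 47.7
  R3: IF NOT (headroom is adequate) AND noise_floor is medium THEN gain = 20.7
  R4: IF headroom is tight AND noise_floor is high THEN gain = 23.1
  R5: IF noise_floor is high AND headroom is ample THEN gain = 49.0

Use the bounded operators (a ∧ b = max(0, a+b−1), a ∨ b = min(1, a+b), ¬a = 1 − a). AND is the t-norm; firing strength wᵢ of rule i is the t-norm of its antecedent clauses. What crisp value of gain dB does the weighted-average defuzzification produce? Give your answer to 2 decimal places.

R1 (z=51.4): adequate=0.23, ¬medium=1−0.50=0.50; AND[max(0, a+b−1)] → w = 0.00
R2 (z=47.7): ¬high=1−0.24=0.76 → w = 0.76
R3 (z=20.7): ¬adequate=1−0.23=0.77, medium=0.50; AND[max(0, a+b−1)] → w = 0.27
R4 (z=23.1): tight=0.25, high=0.24; AND[max(0, a+b−1)] → w = 0.00
R5 (z=49.0): high=0.24, ample=0.24; AND[max(0, a+b−1)] → w = 0.00
Weighted average = (0.00·51.4 + 0.76·47.7 + 0.27·20.7 + 0.00·23.1 + 0.00·49.0) / (0.00 + 0.76 + 0.27 + 0.00 + 0.00)
  = 41.8410 / 1.0300 = 40.62

40.62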